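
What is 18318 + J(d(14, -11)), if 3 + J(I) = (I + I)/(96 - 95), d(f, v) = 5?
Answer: 18325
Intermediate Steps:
J(I) = -3 + 2*I (J(I) = -3 + (I + I)/(96 - 95) = -3 + (2*I)/1 = -3 + (2*I)*1 = -3 + 2*I)
18318 + J(d(14, -11)) = 18318 + (-3 + 2*5) = 18318 + (-3 + 10) = 18318 + 7 = 18325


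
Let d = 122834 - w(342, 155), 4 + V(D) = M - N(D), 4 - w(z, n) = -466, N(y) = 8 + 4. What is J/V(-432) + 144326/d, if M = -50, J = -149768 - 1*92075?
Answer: 112130312/30591 ≈ 3665.5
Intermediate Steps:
N(y) = 12
w(z, n) = 470 (w(z, n) = 4 - 1*(-466) = 4 + 466 = 470)
J = -241843 (J = -149768 - 92075 = -241843)
V(D) = -66 (V(D) = -4 + (-50 - 1*12) = -4 + (-50 - 12) = -4 - 62 = -66)
d = 122364 (d = 122834 - 1*470 = 122834 - 470 = 122364)
J/V(-432) + 144326/d = -241843/(-66) + 144326/122364 = -241843*(-1/66) + 144326*(1/122364) = 241843/66 + 72163/61182 = 112130312/30591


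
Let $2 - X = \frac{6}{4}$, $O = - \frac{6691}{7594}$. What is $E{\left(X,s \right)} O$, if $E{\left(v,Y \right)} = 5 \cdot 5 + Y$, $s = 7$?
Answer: $- \frac{107056}{3797} \approx -28.195$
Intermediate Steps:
$O = - \frac{6691}{7594}$ ($O = \left(-6691\right) \frac{1}{7594} = - \frac{6691}{7594} \approx -0.88109$)
$X = \frac{1}{2}$ ($X = 2 - \frac{6}{4} = 2 - 6 \cdot \frac{1}{4} = 2 - \frac{3}{2} = \frac{1}{2} \approx 0.5$)
$E{\left(v,Y \right)} = 25 + Y$
$E{\left(X,s \right)} O = \left(25 + 7\right) \left(- \frac{6691}{7594}\right) = 32 \left(- \frac{6691}{7594}\right) = - \frac{107056}{3797}$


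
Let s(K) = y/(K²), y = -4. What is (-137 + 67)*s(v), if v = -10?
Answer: 14/5 ≈ 2.8000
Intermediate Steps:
s(K) = -4/K²
(-137 + 67)*s(v) = (-137 + 67)*(-4/(-10)²) = -(-280)/100 = -70*(-1/25) = 14/5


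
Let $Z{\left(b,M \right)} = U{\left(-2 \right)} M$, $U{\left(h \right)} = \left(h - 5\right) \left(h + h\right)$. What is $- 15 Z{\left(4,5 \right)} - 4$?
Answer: $-2104$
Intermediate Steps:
$U{\left(h \right)} = 2 h \left(-5 + h\right)$ ($U{\left(h \right)} = \left(-5 + h\right) 2 h = 2 h \left(-5 + h\right)$)
$Z{\left(b,M \right)} = 28 M$ ($Z{\left(b,M \right)} = 2 \left(-2\right) \left(-5 - 2\right) M = 2 \left(-2\right) \left(-7\right) M = 28 M$)
$- 15 Z{\left(4,5 \right)} - 4 = - 15 \cdot 28 \cdot 5 - 4 = \left(-15\right) 140 - 4 = -2100 - 4 = -2104$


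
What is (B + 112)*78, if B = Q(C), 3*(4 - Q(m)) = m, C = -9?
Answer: 9282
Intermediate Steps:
Q(m) = 4 - m/3
B = 7 (B = 4 - ⅓*(-9) = 4 + 3 = 7)
(B + 112)*78 = (7 + 112)*78 = 119*78 = 9282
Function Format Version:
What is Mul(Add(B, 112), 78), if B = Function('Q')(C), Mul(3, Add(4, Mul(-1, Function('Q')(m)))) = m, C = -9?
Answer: 9282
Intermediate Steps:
Function('Q')(m) = Add(4, Mul(Rational(-1, 3), m))
B = 7 (B = Add(4, Mul(Rational(-1, 3), -9)) = Add(4, 3) = 7)
Mul(Add(B, 112), 78) = Mul(Add(7, 112), 78) = Mul(119, 78) = 9282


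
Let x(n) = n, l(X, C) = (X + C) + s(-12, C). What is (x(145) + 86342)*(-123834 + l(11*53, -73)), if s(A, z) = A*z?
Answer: -10590160176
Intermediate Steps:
l(X, C) = X - 11*C (l(X, C) = (X + C) - 12*C = (C + X) - 12*C = X - 11*C)
(x(145) + 86342)*(-123834 + l(11*53, -73)) = (145 + 86342)*(-123834 + (11*53 - 11*(-73))) = 86487*(-123834 + (583 + 803)) = 86487*(-123834 + 1386) = 86487*(-122448) = -10590160176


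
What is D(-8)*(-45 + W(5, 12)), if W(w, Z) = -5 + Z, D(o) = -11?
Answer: 418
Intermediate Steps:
D(-8)*(-45 + W(5, 12)) = -11*(-45 + (-5 + 12)) = -11*(-45 + 7) = -11*(-38) = 418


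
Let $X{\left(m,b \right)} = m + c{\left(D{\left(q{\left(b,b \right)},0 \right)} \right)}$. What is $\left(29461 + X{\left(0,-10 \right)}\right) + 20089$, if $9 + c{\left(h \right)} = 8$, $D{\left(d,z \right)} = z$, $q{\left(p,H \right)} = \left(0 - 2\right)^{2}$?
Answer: $49549$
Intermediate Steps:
$q{\left(p,H \right)} = 4$ ($q{\left(p,H \right)} = \left(-2\right)^{2} = 4$)
$c{\left(h \right)} = -1$ ($c{\left(h \right)} = -9 + 8 = -1$)
$X{\left(m,b \right)} = -1 + m$ ($X{\left(m,b \right)} = m - 1 = -1 + m$)
$\left(29461 + X{\left(0,-10 \right)}\right) + 20089 = \left(29461 + \left(-1 + 0\right)\right) + 20089 = \left(29461 - 1\right) + 20089 = 29460 + 20089 = 49549$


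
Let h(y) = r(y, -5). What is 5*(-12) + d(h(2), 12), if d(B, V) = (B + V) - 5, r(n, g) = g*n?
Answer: -63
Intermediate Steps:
h(y) = -5*y
d(B, V) = -5 + B + V
5*(-12) + d(h(2), 12) = 5*(-12) + (-5 - 5*2 + 12) = -60 + (-5 - 10 + 12) = -60 - 3 = -63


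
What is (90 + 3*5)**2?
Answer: 11025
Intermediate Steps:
(90 + 3*5)**2 = (90 + 15)**2 = 105**2 = 11025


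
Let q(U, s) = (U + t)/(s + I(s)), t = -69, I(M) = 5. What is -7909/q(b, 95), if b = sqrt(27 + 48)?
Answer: 826850/71 + 179750*sqrt(3)/213 ≈ 13107.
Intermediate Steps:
b = 5*sqrt(3) (b = sqrt(75) = 5*sqrt(3) ≈ 8.6602)
q(U, s) = (-69 + U)/(5 + s) (q(U, s) = (U - 69)/(s + 5) = (-69 + U)/(5 + s))
-7909/q(b, 95) = -7909*(5 + 95)/(-69 + 5*sqrt(3)) = -7909*100/(-69 + 5*sqrt(3)) = -7909/(-69/100 + sqrt(3)/20)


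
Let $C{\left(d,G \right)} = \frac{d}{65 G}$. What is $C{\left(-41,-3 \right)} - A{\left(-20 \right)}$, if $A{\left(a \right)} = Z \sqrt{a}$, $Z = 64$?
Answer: $\frac{41}{195} - 128 i \sqrt{5} \approx 0.21026 - 286.22 i$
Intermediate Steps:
$C{\left(d,G \right)} = \frac{d}{65 G}$ ($C{\left(d,G \right)} = d \frac{1}{65 G} = \frac{d}{65 G}$)
$A{\left(a \right)} = 64 \sqrt{a}$
$C{\left(-41,-3 \right)} - A{\left(-20 \right)} = \frac{1}{65} \left(-41\right) \frac{1}{-3} - 64 \sqrt{-20} = \frac{1}{65} \left(-41\right) \left(- \frac{1}{3}\right) - 64 \cdot 2 i \sqrt{5} = \frac{41}{195} - 128 i \sqrt{5}$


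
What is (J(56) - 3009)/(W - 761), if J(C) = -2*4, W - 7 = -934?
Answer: 3017/1688 ≈ 1.7873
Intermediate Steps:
W = -927 (W = 7 - 934 = -927)
J(C) = -8
(J(56) - 3009)/(W - 761) = (-8 - 3009)/(-927 - 761) = -3017/(-1688) = -3017*(-1/1688) = 3017/1688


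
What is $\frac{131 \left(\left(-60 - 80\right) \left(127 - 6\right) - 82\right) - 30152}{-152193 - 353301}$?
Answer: $\frac{30541}{6831} \approx 4.4709$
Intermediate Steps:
$\frac{131 \left(\left(-60 - 80\right) \left(127 - 6\right) - 82\right) - 30152}{-152193 - 353301} = \frac{131 \left(\left(-140\right) 121 - 82\right) - 30152}{-505494} = \left(131 \left(-16940 - 82\right) - 30152\right) \left(- \frac{1}{505494}\right) = \left(131 \left(-17022\right) - 30152\right) \left(- \frac{1}{505494}\right) = \left(-2229882 - 30152\right) \left(- \frac{1}{505494}\right) = \left(-2260034\right) \left(- \frac{1}{505494}\right) = \frac{30541}{6831}$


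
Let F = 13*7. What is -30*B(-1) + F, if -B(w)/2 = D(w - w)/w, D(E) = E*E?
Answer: 91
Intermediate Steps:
D(E) = E²
B(w) = 0 (B(w) = -2*(w - w)²/w = -2*0²/w = -0/w = -2*0 = 0)
F = 91
-30*B(-1) + F = -30*0 + 91 = 0 + 91 = 91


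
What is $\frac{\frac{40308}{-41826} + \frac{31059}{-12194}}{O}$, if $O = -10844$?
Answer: $\frac{42633083}{131683918808} \approx 0.00032375$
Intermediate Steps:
$\frac{\frac{40308}{-41826} + \frac{31059}{-12194}}{O} = \frac{\frac{40308}{-41826} + \frac{31059}{-12194}}{-10844} = \left(40308 \left(- \frac{1}{41826}\right) + 31059 \left(- \frac{1}{12194}\right)\right) \left(- \frac{1}{10844}\right) = \left(- \frac{6718}{6971} - \frac{4437}{1742}\right) \left(- \frac{1}{10844}\right) = \left(- \frac{42633083}{12143482}\right) \left(- \frac{1}{10844}\right) = \frac{42633083}{131683918808}$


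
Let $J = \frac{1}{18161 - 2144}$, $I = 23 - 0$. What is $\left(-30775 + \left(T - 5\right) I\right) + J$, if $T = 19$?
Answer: $- \frac{487765700}{16017} \approx -30453.0$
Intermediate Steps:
$I = 23$ ($I = 23 + 0 = 23$)
$J = \frac{1}{16017} \approx 6.2434 \cdot 10^{-5}$
$\left(-30775 + \left(T - 5\right) I\right) + J = \left(-30775 + \left(19 - 5\right) 23\right) + \frac{1}{16017} = \left(-30775 + 14 \cdot 23\right) + \frac{1}{16017} = \left(-30775 + 322\right) + \frac{1}{16017} = -30453 + \frac{1}{16017} = - \frac{487765700}{16017}$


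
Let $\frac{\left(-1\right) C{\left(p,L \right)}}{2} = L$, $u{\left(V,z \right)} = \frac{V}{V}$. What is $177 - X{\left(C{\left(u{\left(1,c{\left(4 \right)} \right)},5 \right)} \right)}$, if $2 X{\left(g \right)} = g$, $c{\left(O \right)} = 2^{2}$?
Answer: $182$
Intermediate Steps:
$c{\left(O \right)} = 4$
$u{\left(V,z \right)} = 1$
$C{\left(p,L \right)} = - 2 L$
$X{\left(g \right)} = \frac{g}{2}$
$177 - X{\left(C{\left(u{\left(1,c{\left(4 \right)} \right)},5 \right)} \right)} = 177 - \frac{\left(-2\right) 5}{2} = 177 - \frac{1}{2} \left(-10\right) = 177 - -5 = 177 + 5 = 182$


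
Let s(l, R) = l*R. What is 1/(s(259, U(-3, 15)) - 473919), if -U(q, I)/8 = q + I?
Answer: -1/498783 ≈ -2.0049e-6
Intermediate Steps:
U(q, I) = -8*I - 8*q (U(q, I) = -8*(q + I) = -8*(I + q) = -8*I - 8*q)
s(l, R) = R*l
1/(s(259, U(-3, 15)) - 473919) = 1/((-8*15 - 8*(-3))*259 - 473919) = 1/((-120 + 24)*259 - 473919) = 1/(-96*259 - 473919) = 1/(-24864 - 473919) = 1/(-498783) = -1/498783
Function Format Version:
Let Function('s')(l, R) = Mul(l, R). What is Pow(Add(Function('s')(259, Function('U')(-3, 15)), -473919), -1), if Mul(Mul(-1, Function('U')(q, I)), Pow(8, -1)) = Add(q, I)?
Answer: Rational(-1, 498783) ≈ -2.0049e-6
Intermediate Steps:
Function('U')(q, I) = Add(Mul(-8, I), Mul(-8, q)) (Function('U')(q, I) = Mul(-8, Add(q, I)) = Mul(-8, Add(I, q)) = Add(Mul(-8, I), Mul(-8, q)))
Function('s')(l, R) = Mul(R, l)
Pow(Add(Function('s')(259, Function('U')(-3, 15)), -473919), -1) = Pow(Add(Mul(Add(Mul(-8, 15), Mul(-8, -3)), 259), -473919), -1) = Pow(Add(Mul(Add(-120, 24), 259), -473919), -1) = Pow(Add(Mul(-96, 259), -473919), -1) = Pow(Add(-24864, -473919), -1) = Pow(-498783, -1) = Rational(-1, 498783)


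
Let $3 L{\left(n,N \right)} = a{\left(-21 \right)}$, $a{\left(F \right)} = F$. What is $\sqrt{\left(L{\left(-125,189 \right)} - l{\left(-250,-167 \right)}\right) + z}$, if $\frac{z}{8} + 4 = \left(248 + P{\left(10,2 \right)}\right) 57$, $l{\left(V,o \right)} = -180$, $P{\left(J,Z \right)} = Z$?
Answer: $\sqrt{114141} \approx 337.85$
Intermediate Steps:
$L{\left(n,N \right)} = -7$ ($L{\left(n,N \right)} = \frac{1}{3} \left(-21\right) = -7$)
$z = 113968$ ($z = -32 + 8 \left(248 + 2\right) 57 = -32 + 8 \cdot 250 \cdot 57 = -32 + 8 \cdot 14250 = -32 + 114000 = 113968$)
$\sqrt{\left(L{\left(-125,189 \right)} - l{\left(-250,-167 \right)}\right) + z} = \sqrt{\left(-7 - -180\right) + 113968} = \sqrt{\left(-7 + 180\right) + 113968} = \sqrt{173 + 113968} = \sqrt{114141}$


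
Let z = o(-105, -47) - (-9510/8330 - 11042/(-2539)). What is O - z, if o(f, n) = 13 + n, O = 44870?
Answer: 94978159645/2114987 ≈ 44907.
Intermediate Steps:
z = -78692955/2114987 (z = (13 - 47) - (-9510/8330 - 11042/(-2539)) = -34 - (-9510*1/8330 - 11042*(-1/2539)) = -34 - (-951/833 + 11042/2539) = -34 - 1*6783397/2114987 = -34 - 6783397/2114987 = -78692955/2114987 ≈ -37.207)
O - z = 44870 - 1*(-78692955/2114987) = 44870 + 78692955/2114987 = 94978159645/2114987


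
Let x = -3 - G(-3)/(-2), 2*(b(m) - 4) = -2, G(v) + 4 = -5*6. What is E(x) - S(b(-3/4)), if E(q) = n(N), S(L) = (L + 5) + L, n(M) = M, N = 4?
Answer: -7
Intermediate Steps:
G(v) = -34 (G(v) = -4 - 5*6 = -4 - 30 = -34)
b(m) = 3 (b(m) = 4 + (1/2)*(-2) = 4 - 1 = 3)
S(L) = 5 + 2*L (S(L) = (5 + L) + L = 5 + 2*L)
x = -20 (x = -3 - (-34)/(-2) = -3 - (-34)*(-1)/2 = -3 - 1*17 = -3 - 17 = -20)
E(q) = 4
E(x) - S(b(-3/4)) = 4 - (5 + 2*3) = 4 - (5 + 6) = 4 - 1*11 = 4 - 11 = -7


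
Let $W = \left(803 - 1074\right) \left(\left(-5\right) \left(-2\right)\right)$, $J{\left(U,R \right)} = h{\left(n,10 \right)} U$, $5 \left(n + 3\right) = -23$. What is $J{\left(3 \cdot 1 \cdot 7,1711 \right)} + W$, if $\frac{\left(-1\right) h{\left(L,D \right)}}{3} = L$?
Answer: $- \frac{11156}{5} \approx -2231.2$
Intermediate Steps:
$n = - \frac{38}{5}$ ($n = -3 + \frac{1}{5} \left(-23\right) = -3 - \frac{23}{5} = - \frac{38}{5} \approx -7.6$)
$h{\left(L,D \right)} = - 3 L$
$J{\left(U,R \right)} = \frac{114 U}{5}$ ($J{\left(U,R \right)} = \left(-3\right) \left(- \frac{38}{5}\right) U = \frac{114 U}{5}$)
$W = -2710$ ($W = \left(-271\right) 10 = -2710$)
$J{\left(3 \cdot 1 \cdot 7,1711 \right)} + W = \frac{114 \cdot 3 \cdot 1 \cdot 7}{5} - 2710 = \frac{114 \cdot 3 \cdot 7}{5} - 2710 = \frac{114}{5} \cdot 21 - 2710 = \frac{2394}{5} - 2710 = - \frac{11156}{5}$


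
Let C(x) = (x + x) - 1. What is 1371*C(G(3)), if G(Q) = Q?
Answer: 6855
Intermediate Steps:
C(x) = -1 + 2*x (C(x) = 2*x - 1 = -1 + 2*x)
1371*C(G(3)) = 1371*(-1 + 2*3) = 1371*(-1 + 6) = 1371*5 = 6855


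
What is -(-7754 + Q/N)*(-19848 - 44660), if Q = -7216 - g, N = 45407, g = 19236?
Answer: -1336121304920/2671 ≈ -5.0023e+8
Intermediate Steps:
Q = -26452 (Q = -7216 - 1*19236 = -7216 - 19236 = -26452)
-(-7754 + Q/N)*(-19848 - 44660) = -(-7754 - 26452/45407)*(-19848 - 44660) = -(-7754 - 26452*1/45407)*(-64508) = -(-7754 - 1556/2671)*(-64508) = -(-20712490)*(-64508)/2671 = -1*1336121304920/2671 = -1336121304920/2671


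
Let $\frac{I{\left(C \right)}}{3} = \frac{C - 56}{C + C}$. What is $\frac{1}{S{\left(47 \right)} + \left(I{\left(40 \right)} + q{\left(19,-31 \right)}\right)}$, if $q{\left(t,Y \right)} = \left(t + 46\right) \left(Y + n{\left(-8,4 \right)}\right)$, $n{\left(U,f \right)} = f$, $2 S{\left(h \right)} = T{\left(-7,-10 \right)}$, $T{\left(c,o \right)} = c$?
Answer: $- \frac{10}{17591} \approx -0.00056847$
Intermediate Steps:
$S{\left(h \right)} = - \frac{7}{2}$ ($S{\left(h \right)} = \frac{1}{2} \left(-7\right) = - \frac{7}{2}$)
$q{\left(t,Y \right)} = \left(4 + Y\right) \left(46 + t\right)$ ($q{\left(t,Y \right)} = \left(t + 46\right) \left(Y + 4\right) = \left(46 + t\right) \left(4 + Y\right) = \left(4 + Y\right) \left(46 + t\right)$)
$I{\left(C \right)} = \frac{3 \left(-56 + C\right)}{2 C}$ ($I{\left(C \right)} = 3 \frac{C - 56}{C + C} = 3 \frac{-56 + C}{2 C} = \frac{3 \left(-56 + C\right)}{2 C}$)
$\frac{1}{S{\left(47 \right)} + \left(I{\left(40 \right)} + q{\left(19,-31 \right)}\right)} = \frac{1}{- \frac{7}{2} + \left(\left(\frac{3}{2} - \frac{84}{40}\right) + \left(184 + 4 \cdot 19 + 46 \left(-31\right) - 589\right)\right)} = \frac{1}{- \frac{7}{2} + \left(\left(\frac{3}{2} - \frac{21}{10}\right) + \left(184 + 76 - 1426 - 589\right)\right)} = \frac{1}{- \frac{7}{2} + \left(\left(\frac{3}{2} - \frac{21}{10}\right) - 1755\right)} = \frac{1}{- \frac{7}{2} - \frac{8778}{5}} = \frac{1}{- \frac{17591}{10}} = - \frac{10}{17591}$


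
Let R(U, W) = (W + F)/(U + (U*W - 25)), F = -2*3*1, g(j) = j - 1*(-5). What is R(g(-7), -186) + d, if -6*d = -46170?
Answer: 884861/115 ≈ 7694.4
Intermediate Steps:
d = 7695 (d = -⅙*(-46170) = 7695)
g(j) = 5 + j (g(j) = j + 5 = 5 + j)
F = -6 (F = -6*1 = -6)
R(U, W) = (-6 + W)/(-25 + U + U*W) (R(U, W) = (W - 6)/(U + (U*W - 25)) = (-6 + W)/(U + (-25 + U*W)) = (-6 + W)/(-25 + U + U*W))
R(g(-7), -186) + d = (-6 - 186)/(-25 + (5 - 7) + (5 - 7)*(-186)) + 7695 = -192/(-25 - 2 - 2*(-186)) + 7695 = -192/(-25 - 2 + 372) + 7695 = -192/345 + 7695 = (1/345)*(-192) + 7695 = -64/115 + 7695 = 884861/115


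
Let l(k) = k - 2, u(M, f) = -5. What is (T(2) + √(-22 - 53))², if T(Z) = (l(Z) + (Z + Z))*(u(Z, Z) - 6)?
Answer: 1861 - 440*I*√3 ≈ 1861.0 - 762.1*I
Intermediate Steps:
l(k) = -2 + k
T(Z) = 22 - 33*Z (T(Z) = ((-2 + Z) + (Z + Z))*(-5 - 6) = ((-2 + Z) + 2*Z)*(-11) = (-2 + 3*Z)*(-11) = 22 - 33*Z)
(T(2) + √(-22 - 53))² = ((22 - 33*2) + √(-22 - 53))² = ((22 - 66) + √(-75))² = (-44 + 5*I*√3)²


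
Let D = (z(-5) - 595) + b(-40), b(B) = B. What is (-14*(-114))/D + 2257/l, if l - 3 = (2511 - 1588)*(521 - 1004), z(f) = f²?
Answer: -356441573/135970830 ≈ -2.6215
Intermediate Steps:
l = -445806 (l = 3 + (2511 - 1588)*(521 - 1004) = 3 + 923*(-483) = 3 - 445809 = -445806)
D = -610 (D = ((-5)² - 595) - 40 = (25 - 595) - 40 = -570 - 40 = -610)
(-14*(-114))/D + 2257/l = -14*(-114)/(-610) + 2257/(-445806) = 1596*(-1/610) + 2257*(-1/445806) = -798/305 - 2257/445806 = -356441573/135970830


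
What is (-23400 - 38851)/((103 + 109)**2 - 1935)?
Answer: -62251/43009 ≈ -1.4474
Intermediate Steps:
(-23400 - 38851)/((103 + 109)**2 - 1935) = -62251/(212**2 - 1935) = -62251/(44944 - 1935) = -62251/43009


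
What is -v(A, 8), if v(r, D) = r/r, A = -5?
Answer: -1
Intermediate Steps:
v(r, D) = 1
-v(A, 8) = -1*1 = -1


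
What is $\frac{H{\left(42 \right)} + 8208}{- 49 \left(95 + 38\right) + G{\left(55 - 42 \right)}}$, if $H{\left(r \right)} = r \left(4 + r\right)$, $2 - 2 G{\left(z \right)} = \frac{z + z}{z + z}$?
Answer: $- \frac{20280}{13033} \approx -1.556$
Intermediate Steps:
$G{\left(z \right)} = \frac{1}{2}$ ($G{\left(z \right)} = 1 - \frac{\left(z + z\right) \frac{1}{z + z}}{2} = 1 - \frac{2 z \frac{1}{2 z}}{2} = 1 - \frac{1}{2} = \frac{1}{2}$)
$\frac{H{\left(42 \right)} + 8208}{- 49 \left(95 + 38\right) + G{\left(55 - 42 \right)}} = \frac{42 \left(4 + 42\right) + 8208}{- 49 \left(95 + 38\right) + \frac{1}{2}} = \frac{42 \cdot 46 + 8208}{\left(-49\right) 133 + \frac{1}{2}} = \frac{1932 + 8208}{-6517 + \frac{1}{2}} = \frac{10140}{- \frac{13033}{2}} = 10140 \left(- \frac{2}{13033}\right) = - \frac{20280}{13033}$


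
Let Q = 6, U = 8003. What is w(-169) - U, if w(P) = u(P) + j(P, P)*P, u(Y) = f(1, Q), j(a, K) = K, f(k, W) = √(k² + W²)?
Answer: 20558 + √37 ≈ 20564.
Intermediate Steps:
f(k, W) = √(W² + k²)
u(Y) = √37 (u(Y) = √(6² + 1²) = √(36 + 1) = √37)
w(P) = √37 + P² (w(P) = √37 + P*P = √37 + P²)
w(-169) - U = (√37 + (-169)²) - 1*8003 = (√37 + 28561) - 8003 = (28561 + √37) - 8003 = 20558 + √37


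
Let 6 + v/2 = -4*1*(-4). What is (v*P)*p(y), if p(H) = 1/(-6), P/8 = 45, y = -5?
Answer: -1200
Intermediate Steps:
P = 360 (P = 8*45 = 360)
p(H) = -1/6
v = 20 (v = -12 + 2*(-4*1*(-4)) = -12 + 2*(-4*(-4)) = -12 + 2*16 = -12 + 32 = 20)
(v*P)*p(y) = (20*360)*(-1/6) = 7200*(-1/6) = -1200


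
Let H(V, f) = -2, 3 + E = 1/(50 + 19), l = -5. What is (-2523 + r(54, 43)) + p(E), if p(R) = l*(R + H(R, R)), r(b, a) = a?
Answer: -169400/69 ≈ -2455.1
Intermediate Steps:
E = -206/69 (E = -3 + 1/(50 + 19) = -3 + 1/69 = -206/69 ≈ -2.9855)
p(R) = 10 - 5*R (p(R) = -5*(R - 2) = -5*(-2 + R) = 10 - 5*R)
(-2523 + r(54, 43)) + p(E) = (-2523 + 43) + (10 - 5*(-206/69)) = -2480 + (10 + 1030/69) = -2480 + 1720/69 = -169400/69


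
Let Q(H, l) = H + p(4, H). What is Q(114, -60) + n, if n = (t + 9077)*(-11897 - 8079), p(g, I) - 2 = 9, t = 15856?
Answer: -498061483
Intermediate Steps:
p(g, I) = 11 (p(g, I) = 2 + 9 = 11)
n = -498061608 (n = (15856 + 9077)*(-11897 - 8079) = 24933*(-19976) = -498061608)
Q(H, l) = 11 + H (Q(H, l) = H + 11 = 11 + H)
Q(114, -60) + n = (11 + 114) - 498061608 = 125 - 498061608 = -498061483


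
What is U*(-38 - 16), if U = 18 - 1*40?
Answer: 1188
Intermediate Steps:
U = -22 (U = 18 - 40 = -22)
U*(-38 - 16) = -22*(-38 - 16) = -22*(-54) = 1188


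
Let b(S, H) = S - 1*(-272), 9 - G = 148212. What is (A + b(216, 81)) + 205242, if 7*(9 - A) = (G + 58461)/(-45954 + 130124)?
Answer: 60609725576/294595 ≈ 2.0574e+5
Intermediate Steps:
G = -148203 (G = 9 - 1*148212 = 9 - 148212 = -148203)
b(S, H) = 272 + S (b(S, H) = S + 272 = 272 + S)
A = 2696226/294595 (A = 9 - (-148203 + 58461)/(7*(-45954 + 130124)) = 9 - (-89742)/(7*84170) = 9 - ⅐*(-44871/42085) = 9 + 44871/294595 = 2696226/294595 ≈ 9.1523)
(A + b(216, 81)) + 205242 = (2696226/294595 + (272 + 216)) + 205242 = (2696226/294595 + 488) + 205242 = 146458586/294595 + 205242 = 60609725576/294595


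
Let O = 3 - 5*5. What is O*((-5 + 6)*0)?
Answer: 0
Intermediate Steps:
O = -22 (O = 3 - 25 = -22)
O*((-5 + 6)*0) = -22*(-5 + 6)*0 = -22*0 = 0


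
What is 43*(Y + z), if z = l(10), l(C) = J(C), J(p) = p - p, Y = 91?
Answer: 3913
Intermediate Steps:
J(p) = 0
l(C) = 0
z = 0
43*(Y + z) = 43*(91 + 0) = 43*91 = 3913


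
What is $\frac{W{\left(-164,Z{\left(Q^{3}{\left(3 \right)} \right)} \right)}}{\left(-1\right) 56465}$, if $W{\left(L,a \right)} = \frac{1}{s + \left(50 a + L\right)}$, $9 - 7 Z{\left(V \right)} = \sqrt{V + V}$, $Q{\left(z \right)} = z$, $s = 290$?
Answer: $- \frac{259}{2571077310} - \frac{35 \sqrt{6}}{3085292772} \approx -1.2852 \cdot 10^{-7}$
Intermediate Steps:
$Z{\left(V \right)} = \frac{9}{7} - \frac{\sqrt{2} \sqrt{V}}{7}$ ($Z{\left(V \right)} = \frac{9}{7} - \frac{\sqrt{V + V}}{7} = \frac{9}{7} - \frac{\sqrt{2 V}}{7} = \frac{9}{7} - \frac{\sqrt{2} \sqrt{V}}{7}$)
$W{\left(L,a \right)} = \frac{1}{290 + L + 50 a}$ ($W{\left(L,a \right)} = \frac{1}{290 + \left(50 a + L\right)} = \frac{1}{290 + \left(L + 50 a\right)} = \frac{1}{290 + L + 50 a}$)
$\frac{W{\left(-164,Z{\left(Q^{3}{\left(3 \right)} \right)} \right)}}{\left(-1\right) 56465} = \frac{1}{\left(290 - 164 + 50 \left(\frac{9}{7} - \frac{\sqrt{2} \sqrt{3^{3}}}{7}\right)\right) \left(\left(-1\right) 56465\right)} = \frac{1}{\left(290 - 164 + 50 \left(\frac{9}{7} - \frac{\sqrt{2} \sqrt{27}}{7}\right)\right) \left(-56465\right)} = \frac{1}{290 - 164 + 50 \left(\frac{9}{7} - \frac{\sqrt{2} \cdot 3 \sqrt{3}}{7}\right)} \left(- \frac{1}{56465}\right) = \frac{1}{290 - 164 + 50 \left(\frac{9}{7} - \frac{3 \sqrt{6}}{7}\right)} \left(- \frac{1}{56465}\right) = \frac{1}{290 - 164 + \left(\frac{450}{7} - \frac{150 \sqrt{6}}{7}\right)} \left(- \frac{1}{56465}\right) = \frac{1}{\frac{1332}{7} - \frac{150 \sqrt{6}}{7}} \left(- \frac{1}{56465}\right) = - \frac{1}{56465 \left(\frac{1332}{7} - \frac{150 \sqrt{6}}{7}\right)}$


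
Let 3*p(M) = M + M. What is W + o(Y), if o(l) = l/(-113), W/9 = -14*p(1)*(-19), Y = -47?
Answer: 180395/113 ≈ 1596.4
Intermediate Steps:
p(M) = 2*M/3 (p(M) = (M + M)/3 = (2*M)/3 = 2*M/3)
W = 1596 (W = 9*(-28/3*(-19)) = 9*(532/3) = 1596)
o(l) = -l/113 (o(l) = l*(-1/113) = -l/113)
W + o(Y) = 1596 - 1/113*(-47) = 1596 + 47/113 = 180395/113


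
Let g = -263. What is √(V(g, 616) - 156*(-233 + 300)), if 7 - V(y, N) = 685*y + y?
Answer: √169973 ≈ 412.28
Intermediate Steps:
V(y, N) = 7 - 686*y (V(y, N) = 7 - (685*y + y) = 7 - 686*y)
√(V(g, 616) - 156*(-233 + 300)) = √((7 - 686*(-263)) - 156*(-233 + 300)) = √((7 + 180418) - 156*67) = √(180425 - 10452) = √169973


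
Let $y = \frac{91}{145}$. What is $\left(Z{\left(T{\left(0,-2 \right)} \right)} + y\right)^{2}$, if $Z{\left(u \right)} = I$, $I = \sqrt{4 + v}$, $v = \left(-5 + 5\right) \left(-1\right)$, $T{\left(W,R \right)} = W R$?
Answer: $\frac{145161}{21025} \approx 6.9042$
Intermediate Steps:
$T{\left(W,R \right)} = R W$
$v = 0$ ($v = 0 \left(-1\right) = 0$)
$I = 2$ ($I = \sqrt{4 + 0} = \sqrt{4} = 2$)
$y = \frac{91}{145}$ ($y = 91 \cdot \frac{1}{145} = \frac{91}{145} \approx 0.62759$)
$Z{\left(u \right)} = 2$
$\left(Z{\left(T{\left(0,-2 \right)} \right)} + y\right)^{2} = \left(2 + \frac{91}{145}\right)^{2} = \left(\frac{381}{145}\right)^{2} = \frac{145161}{21025}$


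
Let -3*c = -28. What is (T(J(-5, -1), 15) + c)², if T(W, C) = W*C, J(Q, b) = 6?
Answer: 88804/9 ≈ 9867.1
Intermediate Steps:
c = 28/3 (c = -⅓*(-28) = 28/3 ≈ 9.3333)
T(W, C) = C*W
(T(J(-5, -1), 15) + c)² = (15*6 + 28/3)² = (90 + 28/3)² = (298/3)² = 88804/9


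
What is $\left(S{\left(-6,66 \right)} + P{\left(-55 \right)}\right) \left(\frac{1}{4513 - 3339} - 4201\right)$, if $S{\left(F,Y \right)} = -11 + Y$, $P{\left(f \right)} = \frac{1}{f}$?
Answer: $- \frac{7457143176}{32285} \approx -2.3098 \cdot 10^{5}$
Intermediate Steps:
$\left(S{\left(-6,66 \right)} + P{\left(-55 \right)}\right) \left(\frac{1}{4513 - 3339} - 4201\right) = \left(\left(-11 + 66\right) + \frac{1}{-55}\right) \left(\frac{1}{4513 - 3339} - 4201\right) = \left(55 - \frac{1}{55}\right) \left(\frac{1}{1174} - 4201\right) = \frac{3024 \left(\frac{1}{1174} - 4201\right)}{55} = \frac{3024}{55} \left(- \frac{4931973}{1174}\right) = - \frac{7457143176}{32285}$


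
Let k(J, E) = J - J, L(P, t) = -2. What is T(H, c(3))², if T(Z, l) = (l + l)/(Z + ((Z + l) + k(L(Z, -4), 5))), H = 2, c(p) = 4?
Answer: 1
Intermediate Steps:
k(J, E) = 0
T(Z, l) = 2*l/(l + 2*Z) (T(Z, l) = (l + l)/(Z + ((Z + l) + 0)) = (2*l)/(Z + (Z + l)) = (2*l)/(l + 2*Z) = 2*l/(l + 2*Z))
T(H, c(3))² = (2*4/(4 + 2*2))² = (2*4/(4 + 4))² = (2*4/8)² = (2*4*(⅛))² = 1² = 1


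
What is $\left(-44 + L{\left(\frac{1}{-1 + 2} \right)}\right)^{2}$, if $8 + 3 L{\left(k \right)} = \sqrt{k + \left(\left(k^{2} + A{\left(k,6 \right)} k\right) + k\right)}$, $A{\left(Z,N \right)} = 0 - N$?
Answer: $\frac{\left(140 - i \sqrt{3}\right)^{2}}{9} \approx 2177.4 - 53.886 i$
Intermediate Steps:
$A{\left(Z,N \right)} = - N$
$L{\left(k \right)} = - \frac{8}{3} + \frac{\sqrt{k^{2} - 4 k}}{3}$ ($L{\left(k \right)} = - \frac{8}{3} + \frac{\sqrt{k + \left(\left(k^{2} + \left(-1\right) 6 k\right) + k\right)}}{3} = - \frac{8}{3} + \frac{\sqrt{k + \left(\left(k^{2} - 6 k\right) + k\right)}}{3} = - \frac{8}{3} + \frac{\sqrt{k + \left(k^{2} - 5 k\right)}}{3} = - \frac{8}{3} + \frac{\sqrt{k^{2} - 4 k}}{3}$)
$\left(-44 + L{\left(\frac{1}{-1 + 2} \right)}\right)^{2} = \left(-44 - \left(\frac{8}{3} - \frac{\sqrt{\frac{-4 + \frac{1}{-1 + 2}}{-1 + 2}}}{3}\right)\right)^{2} = \left(-44 - \left(\frac{8}{3} - \frac{\sqrt{\frac{-4 + 1^{-1}}{1}}}{3}\right)\right)^{2} = \left(-44 - \left(\frac{8}{3} - \frac{\sqrt{1 \left(-4 + 1\right)}}{3}\right)\right)^{2} = \left(-44 - \left(\frac{8}{3} - \frac{\sqrt{1 \left(-3\right)}}{3}\right)\right)^{2} = \left(-44 - \left(\frac{8}{3} - \frac{\sqrt{-3}}{3}\right)\right)^{2} = \left(-44 - \left(\frac{8}{3} - \frac{i \sqrt{3}}{3}\right)\right)^{2} = \left(- \frac{140}{3} + \frac{i \sqrt{3}}{3}\right)^{2}$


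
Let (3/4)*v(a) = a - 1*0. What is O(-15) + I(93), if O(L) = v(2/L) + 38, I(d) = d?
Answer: 5887/45 ≈ 130.82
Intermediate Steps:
v(a) = 4*a/3 (v(a) = 4*(a - 1*0)/3 = 4*(a + 0)/3 = 4*a/3)
O(L) = 38 + 8/(3*L) (O(L) = 4*(2/L)/3 + 38 = 8/(3*L) + 38 = 38 + 8/(3*L))
O(-15) + I(93) = (38 + (8/3)/(-15)) + 93 = (38 + (8/3)*(-1/15)) + 93 = (38 - 8/45) + 93 = 1702/45 + 93 = 5887/45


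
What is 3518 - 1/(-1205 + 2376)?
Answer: 4119577/1171 ≈ 3518.0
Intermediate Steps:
3518 - 1/(-1205 + 2376) = 3518 - 1/1171 = 4119577/1171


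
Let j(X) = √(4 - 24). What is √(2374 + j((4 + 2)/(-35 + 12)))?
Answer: √(2374 + 2*I*√5) ≈ 48.724 + 0.0459*I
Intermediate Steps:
j(X) = 2*I*√5 (j(X) = √(-20) = 2*I*√5)
√(2374 + j((4 + 2)/(-35 + 12))) = √(2374 + 2*I*√5)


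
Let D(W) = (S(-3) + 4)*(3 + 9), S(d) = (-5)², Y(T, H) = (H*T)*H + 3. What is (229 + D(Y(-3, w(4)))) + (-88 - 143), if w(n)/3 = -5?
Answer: 346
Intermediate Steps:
w(n) = -15 (w(n) = 3*(-5) = -15)
Y(T, H) = 3 + T*H² (Y(T, H) = T*H² + 3 = 3 + T*H²)
S(d) = 25
D(W) = 348 (D(W) = (25 + 4)*(3 + 9) = 29*12 = 348)
(229 + D(Y(-3, w(4)))) + (-88 - 143) = (229 + 348) + (-88 - 143) = 577 - 231 = 346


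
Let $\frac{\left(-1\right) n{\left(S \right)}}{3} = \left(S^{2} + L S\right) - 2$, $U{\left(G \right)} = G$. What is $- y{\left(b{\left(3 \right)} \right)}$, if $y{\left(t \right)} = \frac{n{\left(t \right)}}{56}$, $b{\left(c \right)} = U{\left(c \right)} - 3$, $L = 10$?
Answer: $- \frac{3}{28} \approx -0.10714$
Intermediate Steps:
$b{\left(c \right)} = -3 + c$ ($b{\left(c \right)} = c - 3 = -3 + c$)
$n{\left(S \right)} = 6 - 30 S - 3 S^{2}$ ($n{\left(S \right)} = - 3 \left(\left(S^{2} + 10 S\right) - 2\right) = - 3 \left(-2 + S^{2} + 10 S\right) = 6 - 30 S - 3 S^{2}$)
$y{\left(t \right)} = \frac{3}{28} - \frac{15 t}{28} - \frac{3 t^{2}}{56}$ ($y{\left(t \right)} = \frac{6 - 30 t - 3 t^{2}}{56} = \left(6 - 30 t - 3 t^{2}\right) \frac{1}{56} = \frac{3}{28} - \frac{15 t}{28} - \frac{3 t^{2}}{56}$)
$- y{\left(b{\left(3 \right)} \right)} = - (\frac{3}{28} - \frac{15 \left(-3 + 3\right)}{28} - \frac{3 \left(-3 + 3\right)^{2}}{56}) = - (\frac{3}{28} - 0 - \frac{3 \cdot 0^{2}}{56}) = - (\frac{3}{28} + 0 - 0) = - (\frac{3}{28} + 0 + 0) = \left(-1\right) \frac{3}{28} = - \frac{3}{28}$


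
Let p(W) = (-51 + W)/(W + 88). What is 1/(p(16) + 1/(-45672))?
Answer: -148434/49957 ≈ -2.9712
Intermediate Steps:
p(W) = (-51 + W)/(88 + W)
1/(p(16) + 1/(-45672)) = 1/((-51 + 16)/(88 + 16) + 1/(-45672)) = 1/(-35/104 - 1/45672) = 1/(-49957/148434) = -148434/49957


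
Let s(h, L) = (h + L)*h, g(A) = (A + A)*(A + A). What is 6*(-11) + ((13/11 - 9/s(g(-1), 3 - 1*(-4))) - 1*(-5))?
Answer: -2641/44 ≈ -60.023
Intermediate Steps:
g(A) = 4*A**2 (g(A) = (2*A)*(2*A) = 4*A**2)
s(h, L) = h*(L + h) (s(h, L) = (L + h)*h = h*(L + h))
6*(-11) + ((13/11 - 9/s(g(-1), 3 - 1*(-4))) - 1*(-5)) = 6*(-11) + ((13/11 - 9*1/(4*((3 - 1*(-4)) + 4*(-1)**2))) - 1*(-5)) = -66 + ((13*(1/11) - 9*1/(4*((3 + 4) + 4*1))) + 5) = -66 + ((13/11 - 9*1/(4*(7 + 4))) + 5) = -66 + ((13/11 - 9/(4*11)) + 5) = -66 + ((13/11 - 9/44) + 5) = -66 + (43/44 + 5) = -66 + 263/44 = -2641/44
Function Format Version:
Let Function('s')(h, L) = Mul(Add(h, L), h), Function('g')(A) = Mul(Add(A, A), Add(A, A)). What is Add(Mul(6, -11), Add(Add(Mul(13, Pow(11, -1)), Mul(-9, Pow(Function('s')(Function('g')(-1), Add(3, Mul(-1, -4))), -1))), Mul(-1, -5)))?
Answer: Rational(-2641, 44) ≈ -60.023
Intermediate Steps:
Function('g')(A) = Mul(4, Pow(A, 2)) (Function('g')(A) = Mul(Mul(2, A), Mul(2, A)) = Mul(4, Pow(A, 2)))
Function('s')(h, L) = Mul(h, Add(L, h)) (Function('s')(h, L) = Mul(Add(L, h), h) = Mul(h, Add(L, h)))
Add(Mul(6, -11), Add(Add(Mul(13, Pow(11, -1)), Mul(-9, Pow(Function('s')(Function('g')(-1), Add(3, Mul(-1, -4))), -1))), Mul(-1, -5))) = Add(Mul(6, -11), Add(Add(Mul(13, Pow(11, -1)), Mul(-9, Pow(Mul(Mul(4, Pow(-1, 2)), Add(Add(3, Mul(-1, -4)), Mul(4, Pow(-1, 2)))), -1))), Mul(-1, -5))) = Add(-66, Add(Add(Mul(13, Rational(1, 11)), Mul(-9, Pow(Mul(Mul(4, 1), Add(Add(3, 4), Mul(4, 1))), -1))), 5)) = Add(-66, Add(Add(Rational(13, 11), Mul(-9, Pow(Mul(4, Add(7, 4)), -1))), 5)) = Add(-66, Add(Add(Rational(13, 11), Mul(-9, Pow(Mul(4, 11), -1))), 5)) = Add(-66, Add(Add(Rational(13, 11), Mul(-9, Pow(44, -1))), 5)) = Add(-66, Add(Add(Rational(13, 11), Mul(-9, Rational(1, 44))), 5)) = Add(-66, Add(Add(Rational(13, 11), Rational(-9, 44)), 5)) = Add(-66, Add(Rational(43, 44), 5)) = Add(-66, Rational(263, 44)) = Rational(-2641, 44)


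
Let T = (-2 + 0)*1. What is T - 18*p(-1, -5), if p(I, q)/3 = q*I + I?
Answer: -218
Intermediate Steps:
p(I, q) = 3*I + 3*I*q (p(I, q) = 3*(q*I + I) = 3*(I*q + I) = 3*(I + I*q) = 3*I + 3*I*q)
T = -2 (T = -2*1 = -2)
T - 18*p(-1, -5) = -2 - 54*(-1)*(1 - 5) = -2 - 54*(-1)*(-4) = -2 - 18*12 = -2 - 216 = -218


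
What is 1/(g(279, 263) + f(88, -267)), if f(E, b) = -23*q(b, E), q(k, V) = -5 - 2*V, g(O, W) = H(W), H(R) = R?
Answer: 1/4426 ≈ 0.00022594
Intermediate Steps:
g(O, W) = W
f(E, b) = 115 + 46*E (f(E, b) = -23*(-5 - 2*E) = 115 + 46*E)
1/(g(279, 263) + f(88, -267)) = 1/(263 + (115 + 46*88)) = 1/(263 + (115 + 4048)) = 1/(263 + 4163) = 1/4426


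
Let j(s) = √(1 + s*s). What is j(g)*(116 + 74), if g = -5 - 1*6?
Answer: 190*√122 ≈ 2098.6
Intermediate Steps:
g = -11 (g = -5 - 6 = -11)
j(s) = √(1 + s²)
j(g)*(116 + 74) = √(1 + (-11)²)*(116 + 74) = √(1 + 121)*190 = √122*190 = 190*√122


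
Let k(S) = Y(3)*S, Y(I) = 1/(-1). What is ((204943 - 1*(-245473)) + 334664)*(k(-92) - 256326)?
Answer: -201164188720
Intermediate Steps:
Y(I) = -1
k(S) = -S
((204943 - 1*(-245473)) + 334664)*(k(-92) - 256326) = ((204943 - 1*(-245473)) + 334664)*(-1*(-92) - 256326) = ((204943 + 245473) + 334664)*(92 - 256326) = (450416 + 334664)*(-256234) = 785080*(-256234) = -201164188720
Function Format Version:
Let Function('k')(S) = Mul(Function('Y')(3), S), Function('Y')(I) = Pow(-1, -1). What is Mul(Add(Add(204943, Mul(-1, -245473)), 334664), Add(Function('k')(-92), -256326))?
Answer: -201164188720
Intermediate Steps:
Function('Y')(I) = -1
Function('k')(S) = Mul(-1, S)
Mul(Add(Add(204943, Mul(-1, -245473)), 334664), Add(Function('k')(-92), -256326)) = Mul(Add(Add(204943, Mul(-1, -245473)), 334664), Add(Mul(-1, -92), -256326)) = Mul(Add(Add(204943, 245473), 334664), Add(92, -256326)) = Mul(Add(450416, 334664), -256234) = Mul(785080, -256234) = -201164188720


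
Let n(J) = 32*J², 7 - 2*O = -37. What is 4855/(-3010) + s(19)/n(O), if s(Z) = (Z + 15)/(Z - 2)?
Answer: -3759411/2330944 ≈ -1.6128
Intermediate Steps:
O = 22 (O = 7/2 - ½*(-37) = 7/2 + 37/2 = 22)
s(Z) = (15 + Z)/(-2 + Z)
4855/(-3010) + s(19)/n(O) = 4855/(-3010) + ((15 + 19)/(-2 + 19))/((32*22²)) = 4855*(-1/3010) + (34/17)/((32*484)) = -971/602 + ((1/17)*34)/15488 = -971/602 + 2*(1/15488) = -971/602 + 1/7744 = -3759411/2330944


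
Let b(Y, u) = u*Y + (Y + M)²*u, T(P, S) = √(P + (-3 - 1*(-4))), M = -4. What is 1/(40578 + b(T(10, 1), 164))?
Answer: 22503/1005521546 + 287*√11/502760773 ≈ 2.4273e-5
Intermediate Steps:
T(P, S) = √(1 + P) (T(P, S) = √(P + (-3 + 4)) = √(P + 1) = √(1 + P))
b(Y, u) = Y*u + u*(-4 + Y)² (b(Y, u) = u*Y + (Y - 4)²*u = Y*u + (-4 + Y)²*u = Y*u + u*(-4 + Y)²)
1/(40578 + b(T(10, 1), 164)) = 1/(40578 + 164*(√(1 + 10) + (-4 + √(1 + 10))²)) = 1/(40578 + 164*(√11 + (-4 + √11)²)) = 1/(40578 + (164*√11 + 164*(-4 + √11)²)) = 1/(40578 + 164*√11 + 164*(-4 + √11)²)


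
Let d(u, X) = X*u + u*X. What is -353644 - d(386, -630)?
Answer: 132716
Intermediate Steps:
d(u, X) = 2*X*u (d(u, X) = X*u + X*u = 2*X*u)
-353644 - d(386, -630) = -353644 - 2*(-630)*386 = -353644 - 1*(-486360) = -353644 + 486360 = 132716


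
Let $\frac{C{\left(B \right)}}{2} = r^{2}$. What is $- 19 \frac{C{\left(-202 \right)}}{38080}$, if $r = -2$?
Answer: $- \frac{19}{4760} \approx -0.0039916$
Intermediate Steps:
$C{\left(B \right)} = 8$ ($C{\left(B \right)} = 2 \left(-2\right)^{2} = 2 \cdot 4 = 8$)
$- 19 \frac{C{\left(-202 \right)}}{38080} = - 19 \cdot \frac{8}{38080} = - 19 \cdot 8 \cdot \frac{1}{38080} = \left(-19\right) \frac{1}{4760} = - \frac{19}{4760}$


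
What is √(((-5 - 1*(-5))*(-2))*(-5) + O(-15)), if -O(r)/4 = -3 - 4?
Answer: 2*√7 ≈ 5.2915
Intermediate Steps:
O(r) = 28 (O(r) = -4*(-3 - 4) = -4*(-7) = 28)
√(((-5 - 1*(-5))*(-2))*(-5) + O(-15)) = √(((-5 - 1*(-5))*(-2))*(-5) + 28) = √(((-5 + 5)*(-2))*(-5) + 28) = √((0*(-2))*(-5) + 28) = √(0*(-5) + 28) = √(0 + 28) = √28 = 2*√7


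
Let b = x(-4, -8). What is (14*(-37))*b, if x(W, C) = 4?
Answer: -2072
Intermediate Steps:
b = 4
(14*(-37))*b = (14*(-37))*4 = -518*4 = -2072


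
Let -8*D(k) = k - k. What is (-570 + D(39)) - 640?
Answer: -1210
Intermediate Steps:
D(k) = 0 (D(k) = -(k - k)/8 = -⅛*0 = 0)
(-570 + D(39)) - 640 = (-570 + 0) - 640 = -570 - 640 = -1210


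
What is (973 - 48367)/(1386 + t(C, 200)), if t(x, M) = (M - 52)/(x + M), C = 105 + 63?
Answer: -4360248/127549 ≈ -34.185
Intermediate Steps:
C = 168
t(x, M) = (-52 + M)/(M + x)
(973 - 48367)/(1386 + t(C, 200)) = (973 - 48367)/(1386 + (-52 + 200)/(200 + 168)) = -47394/(1386 + 148/368) = -47394/(1386 + (1/368)*148) = -47394/(1386 + 37/92) = -47394/127549/92 = -47394*92/127549 = -4360248/127549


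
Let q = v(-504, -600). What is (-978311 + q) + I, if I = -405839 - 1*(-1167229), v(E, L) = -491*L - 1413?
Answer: 76266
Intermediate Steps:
v(E, L) = -1413 - 491*L
I = 761390 (I = -405839 + 1167229 = 761390)
q = 293187 (q = -1413 - 491*(-600) = -1413 + 294600 = 293187)
(-978311 + q) + I = (-978311 + 293187) + 761390 = -685124 + 761390 = 76266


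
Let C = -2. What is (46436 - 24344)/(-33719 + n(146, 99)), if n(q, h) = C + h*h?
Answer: -5523/5980 ≈ -0.92358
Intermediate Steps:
n(q, h) = -2 + h² (n(q, h) = -2 + h*h = -2 + h²)
(46436 - 24344)/(-33719 + n(146, 99)) = (46436 - 24344)/(-33719 + (-2 + 99²)) = 22092/(-33719 + (-2 + 9801)) = 22092/(-33719 + 9799) = 22092/(-23920) = 22092*(-1/23920) = -5523/5980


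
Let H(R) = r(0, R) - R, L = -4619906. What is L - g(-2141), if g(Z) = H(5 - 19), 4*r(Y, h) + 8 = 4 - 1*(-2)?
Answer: -9239839/2 ≈ -4.6199e+6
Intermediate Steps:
r(Y, h) = -½ (r(Y, h) = -2 + (4 - 1*(-2))/4 = -2 + (4 + 2)/4 = -2 + (¼)*6 = -2 + 3/2 = -½)
H(R) = -½ - R
g(Z) = 27/2 (g(Z) = -½ - (5 - 19) = -½ - 1*(-14) = -½ + 14 = 27/2)
L - g(-2141) = -4619906 - 1*27/2 = -4619906 - 27/2 = -9239839/2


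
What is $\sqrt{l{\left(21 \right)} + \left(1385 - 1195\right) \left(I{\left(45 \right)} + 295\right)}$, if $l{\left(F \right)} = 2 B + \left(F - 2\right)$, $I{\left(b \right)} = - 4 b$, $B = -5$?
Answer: $\sqrt{21859} \approx 147.85$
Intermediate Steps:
$l{\left(F \right)} = -12 + F$ ($l{\left(F \right)} = 2 \left(-5\right) + \left(F - 2\right) = -10 + \left(F - 2\right) = -10 + \left(-2 + F\right) = -12 + F$)
$\sqrt{l{\left(21 \right)} + \left(1385 - 1195\right) \left(I{\left(45 \right)} + 295\right)} = \sqrt{\left(-12 + 21\right) + \left(1385 - 1195\right) \left(\left(-4\right) 45 + 295\right)} = \sqrt{9 + 190 \left(-180 + 295\right)} = \sqrt{9 + 190 \cdot 115} = \sqrt{9 + 21850} = \sqrt{21859}$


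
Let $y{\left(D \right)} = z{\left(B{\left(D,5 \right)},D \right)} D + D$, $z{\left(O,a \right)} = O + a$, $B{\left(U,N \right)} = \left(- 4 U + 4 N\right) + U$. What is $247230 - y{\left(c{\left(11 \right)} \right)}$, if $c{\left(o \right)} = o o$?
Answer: $273971$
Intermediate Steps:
$B{\left(U,N \right)} = - 3 U + 4 N$
$c{\left(o \right)} = o^{2}$
$y{\left(D \right)} = D + D \left(20 - 2 D\right)$ ($y{\left(D \right)} = \left(\left(- 3 D + 4 \cdot 5\right) + D\right) D + D = \left(\left(- 3 D + 20\right) + D\right) D + D = \left(\left(20 - 3 D\right) + D\right) D + D = \left(20 - 2 D\right) D + D = D \left(20 - 2 D\right) + D = D + D \left(20 - 2 D\right)$)
$247230 - y{\left(c{\left(11 \right)} \right)} = 247230 - 11^{2} \left(21 - 2 \cdot 11^{2}\right) = 247230 - 121 \left(21 - 242\right) = 247230 - 121 \left(-221\right) = 247230 - -26741 = 247230 + 26741 = 273971$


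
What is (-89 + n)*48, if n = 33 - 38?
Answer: -4512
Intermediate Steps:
n = -5
(-89 + n)*48 = (-89 - 5)*48 = -94*48 = -4512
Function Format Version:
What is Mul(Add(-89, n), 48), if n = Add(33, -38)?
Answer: -4512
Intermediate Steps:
n = -5
Mul(Add(-89, n), 48) = Mul(Add(-89, -5), 48) = Mul(-94, 48) = -4512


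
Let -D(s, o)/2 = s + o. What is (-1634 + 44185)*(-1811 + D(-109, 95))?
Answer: -75868433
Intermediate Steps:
D(s, o) = -2*o - 2*s (D(s, o) = -2*(s + o) = -2*(o + s) = -2*o - 2*s)
(-1634 + 44185)*(-1811 + D(-109, 95)) = (-1634 + 44185)*(-1811 + (-2*95 - 2*(-109))) = 42551*(-1811 + (-190 + 218)) = 42551*(-1811 + 28) = 42551*(-1783) = -75868433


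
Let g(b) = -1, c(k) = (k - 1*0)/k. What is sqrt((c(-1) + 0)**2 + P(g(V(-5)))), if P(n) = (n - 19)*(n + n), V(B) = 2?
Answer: sqrt(41) ≈ 6.4031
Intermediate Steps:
c(k) = 1 (c(k) = (k + 0)/k = k/k = 1)
P(n) = 2*n*(-19 + n) (P(n) = (-19 + n)*(2*n) = 2*n*(-19 + n))
sqrt((c(-1) + 0)**2 + P(g(V(-5)))) = sqrt((1 + 0)**2 + 2*(-1)*(-19 - 1)) = sqrt(1**2 + 2*(-1)*(-20)) = sqrt(1 + 40) = sqrt(41)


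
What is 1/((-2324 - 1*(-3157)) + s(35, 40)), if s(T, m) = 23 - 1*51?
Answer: 1/805 ≈ 0.0012422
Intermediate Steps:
s(T, m) = -28 (s(T, m) = 23 - 51 = -28)
1/((-2324 - 1*(-3157)) + s(35, 40)) = 1/((-2324 - 1*(-3157)) - 28) = 1/((-2324 + 3157) - 28) = 1/(833 - 28) = 1/805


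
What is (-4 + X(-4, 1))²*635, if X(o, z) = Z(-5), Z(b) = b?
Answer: 51435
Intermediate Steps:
X(o, z) = -5
(-4 + X(-4, 1))²*635 = (-4 - 5)²*635 = (-9)²*635 = 81*635 = 51435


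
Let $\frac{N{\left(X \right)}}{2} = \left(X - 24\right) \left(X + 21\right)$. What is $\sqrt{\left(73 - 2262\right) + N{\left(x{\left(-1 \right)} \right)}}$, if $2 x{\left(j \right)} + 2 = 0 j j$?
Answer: $i \sqrt{3189} \approx 56.471 i$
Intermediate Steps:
$x{\left(j \right)} = -1$ ($x{\left(j \right)} = -1 + \frac{0 j j}{2} = -1 + \frac{0 j}{2} = -1 + \frac{1}{2} \cdot 0 = -1 + 0 = -1$)
$N{\left(X \right)} = 2 \left(-24 + X\right) \left(21 + X\right)$ ($N{\left(X \right)} = 2 \left(X - 24\right) \left(X + 21\right) = 2 \left(-24 + X\right) \left(21 + X\right)$)
$\sqrt{\left(73 - 2262\right) + N{\left(x{\left(-1 \right)} \right)}} = \sqrt{\left(73 - 2262\right) - \left(1002 - 2\right)} = \sqrt{\left(73 - 2262\right) + \left(-1008 + 6 + 2 \cdot 1\right)} = \sqrt{-2189 + \left(-1008 + 6 + 2\right)} = \sqrt{-2189 - 1000} = \sqrt{-3189} = i \sqrt{3189}$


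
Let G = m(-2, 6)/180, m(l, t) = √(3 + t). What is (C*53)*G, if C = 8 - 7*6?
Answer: -901/30 ≈ -30.033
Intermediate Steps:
G = 1/60 (G = √(3 + 6)/180 = √9*(1/180) = 3*(1/180) = 1/60 ≈ 0.016667)
C = -34 (C = 8 - 42 = -34)
(C*53)*G = -34*53*(1/60) = -1802*1/60 = -901/30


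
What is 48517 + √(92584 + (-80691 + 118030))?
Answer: 48517 + √129923 ≈ 48877.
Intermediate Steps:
48517 + √(92584 + (-80691 + 118030)) = 48517 + √(92584 + 37339) = 48517 + √129923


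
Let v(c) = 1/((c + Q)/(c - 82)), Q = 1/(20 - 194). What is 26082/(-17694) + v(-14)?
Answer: 12888819/2395571 ≈ 5.3803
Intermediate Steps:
Q = -1/174 (Q = 1/(-174) = -1/174 ≈ -0.0057471)
v(c) = (-82 + c)/(-1/174 + c) (v(c) = 1/((c - 1/174)/(c - 82)) = 1/((-1/174 + c)/(-82 + c)) = (-82 + c)/(-1/174 + c))
26082/(-17694) + v(-14) = 26082/(-17694) + 174*(-82 - 14)/(-1 + 174*(-14)) = 26082*(-1/17694) + 174*(-96)/(-1 - 2436) = -1449/983 + 174*(-96)/(-2437) = -1449/983 + 174*(-1/2437)*(-96) = -1449/983 + 16704/2437 = 12888819/2395571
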